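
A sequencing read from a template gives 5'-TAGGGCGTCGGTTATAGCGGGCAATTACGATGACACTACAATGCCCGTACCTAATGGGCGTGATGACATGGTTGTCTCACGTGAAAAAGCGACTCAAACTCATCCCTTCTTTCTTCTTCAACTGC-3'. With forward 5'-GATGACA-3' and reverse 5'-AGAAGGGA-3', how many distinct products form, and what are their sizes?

Two products: 82 bp, 49 bp

The forward primer GATGACA matches the top strand at positions 29–35, 62–68.
The reverse primer's reverse complement is TCCCTTCT, matching at positions 103–110.
Each forward site pairs with the reverse site to give a product ending at position 110: sizes 82, 49 bp.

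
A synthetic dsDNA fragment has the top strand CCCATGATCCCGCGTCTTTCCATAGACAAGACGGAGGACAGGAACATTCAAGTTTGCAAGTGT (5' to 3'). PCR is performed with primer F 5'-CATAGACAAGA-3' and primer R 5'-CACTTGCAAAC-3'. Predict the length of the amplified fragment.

The forward primer matches the template at positions 21–31.
Taking the reverse complement of CACTTGCAAAC gives GTTTGCAAGTG, found at positions 52–62 on the template; the primer anneals here to the top strand with its 3' end pointing upstream.
Amplicon spans positions 21–62: 42 bp.

42 bp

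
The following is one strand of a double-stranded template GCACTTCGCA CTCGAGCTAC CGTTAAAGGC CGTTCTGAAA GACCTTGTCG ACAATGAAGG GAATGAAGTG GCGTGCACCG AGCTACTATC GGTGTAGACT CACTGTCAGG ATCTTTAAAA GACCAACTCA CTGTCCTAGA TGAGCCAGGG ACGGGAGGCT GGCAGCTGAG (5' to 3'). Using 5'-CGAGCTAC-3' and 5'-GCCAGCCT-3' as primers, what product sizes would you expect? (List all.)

151 bp, 85 bp

The forward primer CGAGCTAC matches the top strand at positions 13–20, 79–86.
The reverse primer's reverse complement is AGGCTGGC, matching at positions 156–163.
Each forward site pairs with the reverse site to give a product ending at position 163: sizes 151, 85 bp.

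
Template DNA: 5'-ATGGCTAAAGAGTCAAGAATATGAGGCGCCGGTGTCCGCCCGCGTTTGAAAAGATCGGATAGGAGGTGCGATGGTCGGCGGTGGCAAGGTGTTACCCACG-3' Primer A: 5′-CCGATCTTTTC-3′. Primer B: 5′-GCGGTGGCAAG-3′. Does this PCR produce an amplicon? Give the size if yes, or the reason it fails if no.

No product — the primers' 3' ends point away from each other.

Primer A (CCGATCTTTTC) has reverse complement GAAAAGATCGG, which matches the top strand at positions 48–58; primer A anneals to the top strand there with its 3' end pointing upstream toward position 48.
Primer B (GCGGTGGCAAG) matches the top strand directly at positions 78–88; it anneals to the bottom strand with its 3' end pointing downstream toward position 88.
The 3' ends diverge (primer A extends toward position 1, primer B toward position 100), so the primers never converge on a shared product.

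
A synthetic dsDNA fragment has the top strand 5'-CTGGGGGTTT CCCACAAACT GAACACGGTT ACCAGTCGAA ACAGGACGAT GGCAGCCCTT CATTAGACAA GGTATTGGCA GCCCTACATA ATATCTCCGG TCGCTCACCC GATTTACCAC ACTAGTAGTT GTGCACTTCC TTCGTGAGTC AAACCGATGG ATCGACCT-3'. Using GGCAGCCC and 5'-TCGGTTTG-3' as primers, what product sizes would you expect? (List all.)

107 bp, 81 bp

The forward primer GGCAGCCC matches the top strand at positions 51–58, 77–84.
The reverse primer's reverse complement is CAAACCGA, matching at positions 150–157.
Each forward site pairs with the reverse site to give a product ending at position 157: sizes 107, 81 bp.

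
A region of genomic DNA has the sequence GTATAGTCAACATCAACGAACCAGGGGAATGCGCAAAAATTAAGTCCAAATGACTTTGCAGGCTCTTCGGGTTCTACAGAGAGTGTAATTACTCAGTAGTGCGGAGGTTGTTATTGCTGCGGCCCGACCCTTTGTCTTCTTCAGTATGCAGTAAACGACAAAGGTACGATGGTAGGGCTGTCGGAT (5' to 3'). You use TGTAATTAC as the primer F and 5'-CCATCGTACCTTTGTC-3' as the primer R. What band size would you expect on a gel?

89 bp

The forward primer matches the template at positions 84–92.
The reverse primer's reverse complement is GACAAAGGTACGATGG, which matches the template at positions 157–172.
The product runs from position 84 to position 172, so its length is 172 − 84 + 1 = 89 bp.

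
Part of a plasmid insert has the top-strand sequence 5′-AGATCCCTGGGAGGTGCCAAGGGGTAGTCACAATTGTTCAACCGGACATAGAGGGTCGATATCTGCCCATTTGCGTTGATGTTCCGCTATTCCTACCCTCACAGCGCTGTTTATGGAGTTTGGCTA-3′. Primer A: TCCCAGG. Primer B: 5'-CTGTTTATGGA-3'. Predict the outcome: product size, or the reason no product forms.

No product — the primers' 3' ends point away from each other.

Primer A (TCCCAGG) has reverse complement CCTGGGA, which matches the top strand at positions 6–12; primer A anneals to the top strand there with its 3' end pointing upstream toward position 6.
Primer B (CTGTTTATGGA) matches the top strand directly at positions 107–117; it anneals to the bottom strand with its 3' end pointing downstream toward position 117.
The 3' ends diverge (primer A extends toward position 1, primer B toward position 126), so the primers never converge on a shared product.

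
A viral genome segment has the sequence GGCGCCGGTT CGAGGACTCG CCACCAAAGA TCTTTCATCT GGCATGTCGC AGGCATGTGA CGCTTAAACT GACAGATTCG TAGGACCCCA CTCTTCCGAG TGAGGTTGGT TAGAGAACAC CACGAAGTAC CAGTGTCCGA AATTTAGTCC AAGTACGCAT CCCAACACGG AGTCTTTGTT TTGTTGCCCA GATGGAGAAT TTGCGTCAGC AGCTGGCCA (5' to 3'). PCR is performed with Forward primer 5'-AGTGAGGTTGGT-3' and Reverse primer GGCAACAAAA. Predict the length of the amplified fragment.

Forward primer AGTGAGGTTGGT is found on the top strand at positions 99–110.
The reverse primer's reverse complement is TTTTGTTGCC, which matches the template at positions 179–188.
The product runs from position 99 to position 188, so its length is 188 − 99 + 1 = 90 bp.

90 bp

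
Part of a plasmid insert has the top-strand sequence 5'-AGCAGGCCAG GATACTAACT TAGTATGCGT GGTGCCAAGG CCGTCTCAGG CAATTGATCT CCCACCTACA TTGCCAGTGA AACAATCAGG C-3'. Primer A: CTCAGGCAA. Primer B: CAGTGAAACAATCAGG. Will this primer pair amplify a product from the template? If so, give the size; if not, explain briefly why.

Primer A (CTCAGGCAA) matches the top strand at positions 45–53 (3' end points downstream).
Primer B (CAGTGAAACAATCAGG) also matches the top strand directly, at positions 75–90 — its reverse complement CCTGATTGTTTCACTG is not present.
Both primers anneal to the bottom strand with 3' ends pointing the same way, so neither can prime synthesis back toward the other.

No product — both primers anneal to the same strand and extend in the same direction.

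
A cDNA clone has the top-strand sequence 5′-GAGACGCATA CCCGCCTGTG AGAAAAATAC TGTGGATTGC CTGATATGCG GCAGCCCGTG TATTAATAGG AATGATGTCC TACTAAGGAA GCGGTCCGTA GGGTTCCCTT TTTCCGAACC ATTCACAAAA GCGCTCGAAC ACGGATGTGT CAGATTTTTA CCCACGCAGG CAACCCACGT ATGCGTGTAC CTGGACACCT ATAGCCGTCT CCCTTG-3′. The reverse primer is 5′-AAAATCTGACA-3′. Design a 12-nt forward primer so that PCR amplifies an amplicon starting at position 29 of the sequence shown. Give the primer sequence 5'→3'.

5'-ACTGTGGATTGC-3'

The reverse primer's reverse complement TGTCAGATTTT matches the template at positions 148–158; the product starts at position 29.
The forward primer is identical to the top strand over positions 29–40: ACTGTGGATTGC.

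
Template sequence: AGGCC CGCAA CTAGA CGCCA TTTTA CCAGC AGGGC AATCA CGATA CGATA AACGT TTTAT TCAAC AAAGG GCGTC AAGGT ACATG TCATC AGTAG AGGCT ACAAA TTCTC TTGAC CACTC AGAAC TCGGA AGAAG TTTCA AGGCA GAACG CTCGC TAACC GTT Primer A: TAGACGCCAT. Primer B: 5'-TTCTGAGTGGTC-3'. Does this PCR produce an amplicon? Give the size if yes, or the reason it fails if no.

Yes — a 113 bp product.

Primer A (TAGACGCCAT) matches the top strand at positions 12–21; it acts as a forward primer.
Primer B's reverse complement is GACCACTCAGAA, matching the top strand at positions 113–124; it acts as a reverse primer.
The 3' ends face each other across positions 12–124, giving a 113 bp product.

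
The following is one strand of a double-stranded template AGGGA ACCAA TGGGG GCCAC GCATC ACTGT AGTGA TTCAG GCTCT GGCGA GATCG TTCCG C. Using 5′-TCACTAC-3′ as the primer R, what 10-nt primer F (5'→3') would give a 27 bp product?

The reverse primer's reverse complement GTAGTGA matches the template at positions 29–35, so the product ends at position 35.
A 27 bp product then starts at position 35 − 27 + 1 = 9.
The forward primer is identical to the top strand there: AATGGGGGCC.

5'-AATGGGGGCC-3'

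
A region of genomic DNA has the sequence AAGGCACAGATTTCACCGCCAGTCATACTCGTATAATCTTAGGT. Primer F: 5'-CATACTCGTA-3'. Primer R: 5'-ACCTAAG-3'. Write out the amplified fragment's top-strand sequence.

The forward primer matches the template at positions 24–33.
Taking the reverse complement of ACCTAAG gives CTTAGGT, found at positions 38–44 on the template; the primer anneals here to the top strand with its 3' end pointing upstream.
The product is the template from position 24 through 44 (21 bp).

5'-CATACTCGTATAATCTTAGGT-3'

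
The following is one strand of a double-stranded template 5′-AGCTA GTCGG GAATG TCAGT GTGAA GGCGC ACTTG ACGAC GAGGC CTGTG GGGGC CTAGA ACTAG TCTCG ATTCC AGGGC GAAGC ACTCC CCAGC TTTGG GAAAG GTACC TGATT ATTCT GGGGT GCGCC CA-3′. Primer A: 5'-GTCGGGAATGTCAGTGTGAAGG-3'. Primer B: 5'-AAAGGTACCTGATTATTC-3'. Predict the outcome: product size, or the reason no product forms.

No product — both primers anneal to the same strand and extend in the same direction.

Primer A (GTCGGGAATGTCAGTGTGAAGG) matches the top strand at positions 6–27 (3' end points downstream).
Primer B (AAAGGTACCTGATTATTC) also matches the top strand directly, at positions 102–119 — its reverse complement GAATAATCAGGTACCTTT is not present.
Both primers anneal to the bottom strand with 3' ends pointing the same way, so neither can prime synthesis back toward the other.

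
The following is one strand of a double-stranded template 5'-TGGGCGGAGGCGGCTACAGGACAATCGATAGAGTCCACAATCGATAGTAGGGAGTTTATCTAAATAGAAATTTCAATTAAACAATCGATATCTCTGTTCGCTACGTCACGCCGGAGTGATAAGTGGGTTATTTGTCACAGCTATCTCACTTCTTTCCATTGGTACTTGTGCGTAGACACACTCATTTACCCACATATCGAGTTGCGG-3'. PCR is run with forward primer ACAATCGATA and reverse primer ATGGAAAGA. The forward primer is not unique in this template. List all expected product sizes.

139 bp, 123 bp, 79 bp

The forward primer ACAATCGATA matches the top strand at positions 21–30, 37–46, 81–90.
The reverse primer's reverse complement is TCTTTCCAT, matching at positions 151–159.
Each forward site pairs with the reverse site to give a product ending at position 159: sizes 139, 123, 79 bp.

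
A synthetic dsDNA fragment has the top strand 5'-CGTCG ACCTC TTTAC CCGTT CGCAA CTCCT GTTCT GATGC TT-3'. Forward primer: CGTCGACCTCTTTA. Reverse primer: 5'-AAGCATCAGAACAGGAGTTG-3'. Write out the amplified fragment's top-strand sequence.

Scanning the template, CGTCGACCTCTTTA occurs at positions 1–14; this primer anneals to the bottom strand there with its 3' end pointing downstream.
The reverse primer's reverse complement is CAACTCCTGTTCTGATGCTT, which matches the template at positions 23–42.
The product is the template from position 1 through 42 (42 bp).

5'-CGTCGACCTCTTTACCCGTTCGCAACTCCTGTTCTGATGCTT-3'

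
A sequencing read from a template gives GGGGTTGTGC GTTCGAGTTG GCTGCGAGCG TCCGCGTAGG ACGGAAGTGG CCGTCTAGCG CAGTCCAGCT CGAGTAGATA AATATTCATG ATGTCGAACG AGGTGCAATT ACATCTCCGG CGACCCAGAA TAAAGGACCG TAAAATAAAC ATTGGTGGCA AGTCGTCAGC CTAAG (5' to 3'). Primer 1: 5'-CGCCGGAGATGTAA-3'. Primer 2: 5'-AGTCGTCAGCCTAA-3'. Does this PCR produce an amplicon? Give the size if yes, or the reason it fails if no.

Primer 1 (CGCCGGAGATGTAA) has reverse complement TTACATCTCCGGCG, which matches the top strand at positions 109–122; primer 1 anneals to the top strand there with its 3' end pointing upstream toward position 109.
Primer 2 (AGTCGTCAGCCTAA) matches the top strand directly at positions 161–174; it anneals to the bottom strand with its 3' end pointing downstream toward position 174.
The 3' ends diverge (primer 1 extends toward position 1, primer 2 toward position 175), so the primers never converge on a shared product.

No product — the primers' 3' ends point away from each other.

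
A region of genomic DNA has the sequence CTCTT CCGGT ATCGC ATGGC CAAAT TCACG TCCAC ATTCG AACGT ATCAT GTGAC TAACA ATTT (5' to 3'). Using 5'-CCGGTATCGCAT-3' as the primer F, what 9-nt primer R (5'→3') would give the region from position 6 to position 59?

The product's 3' end on the top strand is position 59.
The reverse primer anneals to the top strand over positions 51–59, i.e. to GTGACTAAC.
Its sequence written 5'→3' is the reverse complement: GTTAGTCAC.

5'-GTTAGTCAC-3'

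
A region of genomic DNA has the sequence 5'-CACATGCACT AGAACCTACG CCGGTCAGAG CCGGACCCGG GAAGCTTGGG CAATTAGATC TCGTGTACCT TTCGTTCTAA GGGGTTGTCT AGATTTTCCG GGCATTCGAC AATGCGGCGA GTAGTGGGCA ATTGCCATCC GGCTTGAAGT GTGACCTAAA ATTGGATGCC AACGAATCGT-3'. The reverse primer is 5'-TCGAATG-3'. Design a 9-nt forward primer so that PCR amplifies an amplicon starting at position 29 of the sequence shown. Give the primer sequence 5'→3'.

5'-AGCCGGACC-3'

The reverse primer's reverse complement CATTCGA matches the template at positions 103–109; the product starts at position 29.
The forward primer is identical to the top strand over positions 29–37: AGCCGGACC.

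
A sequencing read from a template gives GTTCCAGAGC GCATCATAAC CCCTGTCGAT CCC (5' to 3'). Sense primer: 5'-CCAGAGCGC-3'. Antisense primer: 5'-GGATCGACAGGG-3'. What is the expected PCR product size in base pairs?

Forward primer CCAGAGCGC is found on the top strand at positions 4–12.
Reverse complement of the reverse primer: CCCTGTCGATCC. This occurs on the top strand at positions 21–32.
The product runs from position 4 to position 32, so its length is 32 − 4 + 1 = 29 bp.

29 bp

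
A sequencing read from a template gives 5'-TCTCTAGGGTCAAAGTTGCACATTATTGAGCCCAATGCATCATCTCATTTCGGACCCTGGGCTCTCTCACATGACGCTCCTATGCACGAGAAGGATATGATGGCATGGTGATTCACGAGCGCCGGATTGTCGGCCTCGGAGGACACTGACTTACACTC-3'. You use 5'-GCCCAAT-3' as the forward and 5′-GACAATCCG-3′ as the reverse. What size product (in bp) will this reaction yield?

Forward primer GCCCAAT is found on the top strand at positions 30–36.
The reverse primer's reverse complement is CGGATTGTC, which matches the template at positions 123–131.
Amplicon spans positions 30–131: 102 bp.

102 bp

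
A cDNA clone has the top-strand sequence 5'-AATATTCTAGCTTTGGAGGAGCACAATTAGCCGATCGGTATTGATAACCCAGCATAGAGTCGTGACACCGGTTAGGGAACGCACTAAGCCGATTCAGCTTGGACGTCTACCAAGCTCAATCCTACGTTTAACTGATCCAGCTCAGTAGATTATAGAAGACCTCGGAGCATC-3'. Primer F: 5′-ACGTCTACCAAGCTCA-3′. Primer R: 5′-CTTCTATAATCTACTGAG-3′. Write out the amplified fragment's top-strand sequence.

Forward primer ACGTCTACCAAGCTCA is found on the top strand at positions 103–118.
Reverse complement of the reverse primer: CTCAGTAGATTATAGAAG. This occurs on the top strand at positions 141–158.
The product is the template from position 103 through 158 (56 bp).

5'-ACGTCTACCAAGCTCAATCCTACGTTTAACTGATCCAGCTCAGTAGATTATAGAAG-3'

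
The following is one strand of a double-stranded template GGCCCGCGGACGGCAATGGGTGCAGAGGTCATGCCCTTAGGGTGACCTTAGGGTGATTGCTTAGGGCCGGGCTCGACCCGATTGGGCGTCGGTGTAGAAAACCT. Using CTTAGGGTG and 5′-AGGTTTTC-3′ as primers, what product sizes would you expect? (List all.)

69 bp, 58 bp

The forward primer CTTAGGGTG matches the top strand at positions 36–44, 47–55.
The reverse primer's reverse complement is GAAAACCT, matching at positions 97–104.
Each forward site pairs with the reverse site to give a product ending at position 104: sizes 69, 58 bp.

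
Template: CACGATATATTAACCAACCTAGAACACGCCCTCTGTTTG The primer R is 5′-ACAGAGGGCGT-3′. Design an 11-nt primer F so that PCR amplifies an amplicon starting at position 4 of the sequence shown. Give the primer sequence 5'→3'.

5'-GATATATTAAC-3'

The reverse primer's reverse complement ACGCCCTCTGT matches the template at positions 26–36; the product starts at position 4.
The forward primer is identical to the top strand over positions 4–14: GATATATTAAC.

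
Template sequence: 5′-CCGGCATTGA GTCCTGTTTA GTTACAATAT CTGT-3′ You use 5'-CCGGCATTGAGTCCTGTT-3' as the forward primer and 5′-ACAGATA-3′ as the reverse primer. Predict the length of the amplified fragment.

34 bp

Forward primer CCGGCATTGAGTCCTGTT is found on the top strand at positions 1–18.
Reverse complement of the reverse primer: TATCTGT. This occurs on the top strand at positions 28–34.
The product runs from position 1 to position 34, so its length is 34 − 1 + 1 = 34 bp.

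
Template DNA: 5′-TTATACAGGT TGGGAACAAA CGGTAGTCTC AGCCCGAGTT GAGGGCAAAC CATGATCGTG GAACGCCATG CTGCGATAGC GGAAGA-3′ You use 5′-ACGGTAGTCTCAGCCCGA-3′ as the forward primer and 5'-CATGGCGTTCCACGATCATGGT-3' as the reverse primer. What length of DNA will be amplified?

The forward primer matches the template at positions 20–37.
The reverse primer's reverse complement is ACCATGATCGTGGAACGCCATG, which matches the template at positions 49–70.
The product runs from position 20 to position 70, so its length is 70 − 20 + 1 = 51 bp.

51 bp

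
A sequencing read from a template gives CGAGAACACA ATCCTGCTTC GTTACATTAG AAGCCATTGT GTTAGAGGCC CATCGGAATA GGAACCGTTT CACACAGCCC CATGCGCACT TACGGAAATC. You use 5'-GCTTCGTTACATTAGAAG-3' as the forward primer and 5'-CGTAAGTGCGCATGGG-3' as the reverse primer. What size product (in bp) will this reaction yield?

79 bp

Scanning the template, GCTTCGTTACATTAGAAG occurs at positions 16–33; this primer anneals to the bottom strand there with its 3' end pointing downstream.
Taking the reverse complement of CGTAAGTGCGCATGGG gives CCCATGCGCACTTACG, found at positions 79–94 on the template; the primer anneals here to the top strand with its 3' end pointing upstream.
The product runs from position 16 to position 94, so its length is 94 − 16 + 1 = 79 bp.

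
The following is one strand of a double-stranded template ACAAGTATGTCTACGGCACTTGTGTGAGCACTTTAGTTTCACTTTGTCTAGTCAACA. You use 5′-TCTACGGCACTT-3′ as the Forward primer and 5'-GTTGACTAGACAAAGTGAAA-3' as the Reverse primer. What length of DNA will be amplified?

47 bp

Scanning the template, TCTACGGCACTT occurs at positions 10–21; this primer anneals to the bottom strand there with its 3' end pointing downstream.
The reverse primer's reverse complement is TTTCACTTTGTCTAGTCAAC, which matches the template at positions 37–56.
Amplicon spans positions 10–56: 47 bp.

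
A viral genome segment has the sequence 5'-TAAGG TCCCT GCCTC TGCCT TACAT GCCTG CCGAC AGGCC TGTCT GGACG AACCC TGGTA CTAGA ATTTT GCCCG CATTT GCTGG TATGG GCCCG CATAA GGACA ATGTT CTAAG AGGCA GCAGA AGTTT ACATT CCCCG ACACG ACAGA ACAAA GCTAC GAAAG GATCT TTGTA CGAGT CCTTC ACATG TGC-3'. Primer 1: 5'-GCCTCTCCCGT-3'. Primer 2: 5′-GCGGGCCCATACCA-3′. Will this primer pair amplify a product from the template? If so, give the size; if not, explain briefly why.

No product — primer 1 has no binding site in the template.

Primer 1 (GCCTCTCCCGT) does not match the top strand, and its reverse complement ACGGGAGAGGC does not match either.
With no annealing site for primer 1, no amplification occurs.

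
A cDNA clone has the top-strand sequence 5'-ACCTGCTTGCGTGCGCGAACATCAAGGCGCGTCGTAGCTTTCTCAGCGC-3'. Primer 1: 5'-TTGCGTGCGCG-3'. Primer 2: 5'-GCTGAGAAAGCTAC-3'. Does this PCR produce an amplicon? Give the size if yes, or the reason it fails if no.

Yes — a 41 bp product.

Primer 1 (TTGCGTGCGCG) matches the top strand at positions 7–17; it acts as a forward primer.
Primer 2's reverse complement is GTAGCTTTCTCAGC, matching the top strand at positions 34–47; it acts as a reverse primer.
The 3' ends face each other across positions 7–47, giving a 41 bp product.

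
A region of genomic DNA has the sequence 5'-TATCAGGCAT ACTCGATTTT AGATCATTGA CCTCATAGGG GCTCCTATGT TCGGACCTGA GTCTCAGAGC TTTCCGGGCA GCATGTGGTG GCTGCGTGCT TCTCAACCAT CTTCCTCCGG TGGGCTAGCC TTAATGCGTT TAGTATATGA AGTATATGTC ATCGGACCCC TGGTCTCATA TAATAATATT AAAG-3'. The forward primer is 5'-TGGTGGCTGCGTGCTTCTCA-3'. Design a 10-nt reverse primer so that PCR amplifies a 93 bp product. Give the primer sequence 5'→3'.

The forward primer binds at positions 86–105, so a 93 bp product ends at position 86 + 93 − 1 = 178.
The reverse primer anneals to the top strand over positions 169–178, i.e. to CCTGGTCTCA.
Its sequence written 5'→3' is the reverse complement: TGAGACCAGG.

5'-TGAGACCAGG-3'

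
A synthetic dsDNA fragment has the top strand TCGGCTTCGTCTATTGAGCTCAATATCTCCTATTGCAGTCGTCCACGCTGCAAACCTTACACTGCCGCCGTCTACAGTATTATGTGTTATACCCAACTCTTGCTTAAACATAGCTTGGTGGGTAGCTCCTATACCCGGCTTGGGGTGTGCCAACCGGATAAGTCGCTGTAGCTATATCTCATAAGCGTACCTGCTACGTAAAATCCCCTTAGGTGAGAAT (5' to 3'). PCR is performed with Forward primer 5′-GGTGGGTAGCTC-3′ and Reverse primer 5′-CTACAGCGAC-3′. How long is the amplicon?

55 bp

Forward primer GGTGGGTAGCTC is found on the top strand at positions 117–128.
Reverse complement of the reverse primer: GTCGCTGTAG. This occurs on the top strand at positions 162–171.
Amplicon spans positions 117–171: 55 bp.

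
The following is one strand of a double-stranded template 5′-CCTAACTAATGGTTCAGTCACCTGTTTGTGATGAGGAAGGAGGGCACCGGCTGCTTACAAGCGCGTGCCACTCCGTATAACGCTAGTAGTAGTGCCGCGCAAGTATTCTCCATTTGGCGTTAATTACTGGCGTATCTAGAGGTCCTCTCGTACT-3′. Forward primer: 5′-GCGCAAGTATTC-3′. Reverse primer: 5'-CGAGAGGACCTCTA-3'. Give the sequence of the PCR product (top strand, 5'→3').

5'-GCGCAAGTATTCTCCATTTGGCGTTAATTACTGGCGTATCTAGAGGTCCTCTCG-3'

Forward primer GCGCAAGTATTC is found on the top strand at positions 97–108.
Taking the reverse complement of CGAGAGGACCTCTA gives TAGAGGTCCTCTCG, found at positions 137–150 on the template; the primer anneals here to the top strand with its 3' end pointing upstream.
The product is the template from position 97 through 150 (54 bp).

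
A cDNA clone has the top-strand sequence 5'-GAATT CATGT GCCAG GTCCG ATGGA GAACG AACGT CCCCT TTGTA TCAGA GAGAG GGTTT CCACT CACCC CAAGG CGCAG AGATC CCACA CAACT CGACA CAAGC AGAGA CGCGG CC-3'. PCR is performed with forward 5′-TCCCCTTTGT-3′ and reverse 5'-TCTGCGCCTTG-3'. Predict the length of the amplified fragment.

47 bp

The forward primer matches the template at positions 35–44.
The reverse primer's reverse complement is CAAGGCGCAGA, which matches the template at positions 71–81.
The product runs from position 35 to position 81, so its length is 81 − 35 + 1 = 47 bp.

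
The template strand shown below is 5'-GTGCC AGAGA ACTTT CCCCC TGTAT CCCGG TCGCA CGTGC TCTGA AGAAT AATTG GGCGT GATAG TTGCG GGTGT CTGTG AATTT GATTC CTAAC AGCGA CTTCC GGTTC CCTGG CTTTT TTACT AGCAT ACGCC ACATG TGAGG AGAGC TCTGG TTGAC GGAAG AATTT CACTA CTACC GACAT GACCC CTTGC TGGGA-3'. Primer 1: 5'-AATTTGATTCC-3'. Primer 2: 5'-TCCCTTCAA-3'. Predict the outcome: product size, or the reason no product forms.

No product — primer 2 has no binding site in the template.

Primer 2 (TCCCTTCAA) does not match the top strand, and its reverse complement TTGAAGGGA does not match either.
With no annealing site for primer 2, no amplification occurs.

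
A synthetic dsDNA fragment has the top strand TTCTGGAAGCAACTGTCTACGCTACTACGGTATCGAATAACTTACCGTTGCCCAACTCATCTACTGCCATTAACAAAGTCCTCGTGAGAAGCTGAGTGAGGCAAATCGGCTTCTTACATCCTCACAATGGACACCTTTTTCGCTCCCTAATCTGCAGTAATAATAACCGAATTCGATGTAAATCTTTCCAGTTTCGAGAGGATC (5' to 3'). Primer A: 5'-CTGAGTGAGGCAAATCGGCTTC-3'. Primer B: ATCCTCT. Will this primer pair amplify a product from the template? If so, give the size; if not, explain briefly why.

Yes — a 112 bp product.

Primer A (CTGAGTGAGGCAAATCGGCTTC) matches the top strand at positions 92–113; it acts as a forward primer.
Primer B's reverse complement is AGAGGAT, matching the top strand at positions 197–203; it acts as a reverse primer.
The 3' ends face each other across positions 92–203, giving a 112 bp product.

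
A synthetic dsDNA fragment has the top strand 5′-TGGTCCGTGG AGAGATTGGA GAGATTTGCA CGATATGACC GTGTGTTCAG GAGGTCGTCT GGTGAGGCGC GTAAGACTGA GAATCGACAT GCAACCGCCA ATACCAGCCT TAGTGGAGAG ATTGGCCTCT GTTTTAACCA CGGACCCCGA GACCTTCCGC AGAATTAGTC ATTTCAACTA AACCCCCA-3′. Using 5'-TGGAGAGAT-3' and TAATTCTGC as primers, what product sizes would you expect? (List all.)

160 bp, 151 bp, 54 bp

The forward primer TGGAGAGAT matches the top strand at positions 8–16, 17–25, 114–122.
The reverse primer's reverse complement is GCAGAATTA, matching at positions 159–167.
Each forward site pairs with the reverse site to give a product ending at position 167: sizes 160, 151, 54 bp.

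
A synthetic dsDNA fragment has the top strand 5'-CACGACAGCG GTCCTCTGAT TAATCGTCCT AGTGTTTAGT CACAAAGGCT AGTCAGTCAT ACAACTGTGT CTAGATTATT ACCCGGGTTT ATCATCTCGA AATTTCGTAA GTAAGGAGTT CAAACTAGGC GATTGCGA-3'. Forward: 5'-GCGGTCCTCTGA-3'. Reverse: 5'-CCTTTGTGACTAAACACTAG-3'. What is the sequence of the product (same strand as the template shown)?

The forward primer matches the template at positions 8–19.
Reverse complement of the reverse primer: CTAGTGTTTAGTCACAAAGG. This occurs on the top strand at positions 29–48.
The product is the template from position 8 through 48 (41 bp).

5'-GCGGTCCTCTGATTAATCGTCCTAGTGTTTAGTCACAAAGG-3'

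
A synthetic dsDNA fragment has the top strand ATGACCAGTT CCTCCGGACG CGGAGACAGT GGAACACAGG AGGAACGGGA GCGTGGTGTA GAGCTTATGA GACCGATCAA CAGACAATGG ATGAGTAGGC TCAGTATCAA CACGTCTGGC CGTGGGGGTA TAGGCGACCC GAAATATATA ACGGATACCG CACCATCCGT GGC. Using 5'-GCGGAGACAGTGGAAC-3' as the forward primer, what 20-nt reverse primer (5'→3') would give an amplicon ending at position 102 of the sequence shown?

5'-GAGCCTACTCATCCATTGTC-3'

The forward primer binds at positions 20–35; the product's 3' end on the top strand is position 102.
The reverse primer anneals to the top strand over positions 83–102, i.e. to GACAATGGATGAGTAGGCTC.
Its sequence written 5'→3' is the reverse complement: GAGCCTACTCATCCATTGTC.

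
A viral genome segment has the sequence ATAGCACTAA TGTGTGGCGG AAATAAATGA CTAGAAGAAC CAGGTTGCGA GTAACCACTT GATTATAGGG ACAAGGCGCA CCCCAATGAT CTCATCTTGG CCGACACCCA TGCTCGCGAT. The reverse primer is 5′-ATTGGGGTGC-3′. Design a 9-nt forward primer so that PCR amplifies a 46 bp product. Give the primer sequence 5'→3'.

The reverse primer's reverse complement GCACCCCAAT matches the template at positions 78–87, so the product ends at position 87.
A 46 bp product then starts at position 87 − 46 + 1 = 42.
The forward primer is identical to the top strand there: AGGTTGCGA.

5'-AGGTTGCGA-3'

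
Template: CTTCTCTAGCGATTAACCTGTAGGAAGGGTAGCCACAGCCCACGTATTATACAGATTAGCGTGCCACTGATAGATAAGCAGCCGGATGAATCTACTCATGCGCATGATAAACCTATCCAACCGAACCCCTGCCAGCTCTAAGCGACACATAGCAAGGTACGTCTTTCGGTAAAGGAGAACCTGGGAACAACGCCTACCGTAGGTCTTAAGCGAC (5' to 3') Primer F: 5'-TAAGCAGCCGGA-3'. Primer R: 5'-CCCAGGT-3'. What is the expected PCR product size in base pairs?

Scanning the template, TAAGCAGCCGGA occurs at positions 75–86; this primer anneals to the bottom strand there with its 3' end pointing downstream.
The reverse primer's reverse complement is ACCTGGG, which matches the template at positions 179–185.
Amplicon spans positions 75–185: 111 bp.

111 bp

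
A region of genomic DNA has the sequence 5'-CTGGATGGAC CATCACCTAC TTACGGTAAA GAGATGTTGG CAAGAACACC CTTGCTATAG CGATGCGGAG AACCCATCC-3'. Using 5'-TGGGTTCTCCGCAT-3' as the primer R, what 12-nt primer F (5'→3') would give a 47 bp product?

The reverse primer's reverse complement ATGCGGAGAACCCA matches the template at positions 63–76, so the product ends at position 76.
A 47 bp product then starts at position 76 − 47 + 1 = 30.
The forward primer is identical to the top strand there: AGAGATGTTGGC.

5'-AGAGATGTTGGC-3'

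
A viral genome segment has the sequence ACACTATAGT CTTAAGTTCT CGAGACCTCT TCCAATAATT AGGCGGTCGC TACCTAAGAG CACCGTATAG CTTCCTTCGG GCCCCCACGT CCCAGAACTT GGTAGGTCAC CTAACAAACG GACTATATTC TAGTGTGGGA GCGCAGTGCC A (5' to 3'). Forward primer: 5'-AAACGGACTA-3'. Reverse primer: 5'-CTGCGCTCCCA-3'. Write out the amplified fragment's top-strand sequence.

Forward primer AAACGGACTA is found on the top strand at positions 116–125.
Taking the reverse complement of CTGCGCTCCCA gives TGGGAGCGCAG, found at positions 136–146 on the template; the primer anneals here to the top strand with its 3' end pointing upstream.
The product is the template from position 116 through 146 (31 bp).

5'-AAACGGACTATATTCTAGTGTGGGAGCGCAG-3'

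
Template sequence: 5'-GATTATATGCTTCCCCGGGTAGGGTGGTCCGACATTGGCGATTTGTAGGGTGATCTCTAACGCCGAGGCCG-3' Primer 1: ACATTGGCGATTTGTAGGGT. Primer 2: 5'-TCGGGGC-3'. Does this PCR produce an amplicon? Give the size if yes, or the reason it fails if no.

No product — primer 2 has no binding site in the template.

Primer 2 (TCGGGGC) does not match the top strand, and its reverse complement GCCCCGA does not match either.
With no annealing site for primer 2, no amplification occurs.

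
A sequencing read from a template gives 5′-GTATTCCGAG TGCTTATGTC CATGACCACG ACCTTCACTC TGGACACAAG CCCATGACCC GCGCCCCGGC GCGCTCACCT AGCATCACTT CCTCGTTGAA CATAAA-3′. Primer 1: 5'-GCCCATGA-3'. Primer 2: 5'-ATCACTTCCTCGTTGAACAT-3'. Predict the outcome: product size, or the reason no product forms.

No product — both primers anneal to the same strand and extend in the same direction.

Primer 1 (GCCCATGA) matches the top strand at positions 50–57 (3' end points downstream).
Primer 2 (ATCACTTCCTCGTTGAACAT) also matches the top strand directly, at positions 84–103 — its reverse complement ATGTTCAACGAGGAAGTGAT is not present.
Both primers anneal to the bottom strand with 3' ends pointing the same way, so neither can prime synthesis back toward the other.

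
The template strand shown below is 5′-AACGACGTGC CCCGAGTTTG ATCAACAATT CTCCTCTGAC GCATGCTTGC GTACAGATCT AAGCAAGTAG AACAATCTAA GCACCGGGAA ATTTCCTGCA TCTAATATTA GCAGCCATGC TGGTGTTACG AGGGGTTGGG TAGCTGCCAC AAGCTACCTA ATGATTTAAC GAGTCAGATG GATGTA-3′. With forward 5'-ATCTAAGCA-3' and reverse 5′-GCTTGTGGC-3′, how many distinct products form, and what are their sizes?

The forward primer ATCTAAGCA matches the top strand at positions 57–65, 75–83.
The reverse primer's reverse complement is GCCACAAGC, matching at positions 146–154.
Each forward site pairs with the reverse site to give a product ending at position 154: sizes 98, 80 bp.

Two products: 98 bp, 80 bp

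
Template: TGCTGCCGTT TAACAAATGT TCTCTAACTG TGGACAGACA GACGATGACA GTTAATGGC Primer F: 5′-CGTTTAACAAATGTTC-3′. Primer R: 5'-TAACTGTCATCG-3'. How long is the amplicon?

48 bp

Forward primer CGTTTAACAAATGTTC is found on the top strand at positions 7–22.
Taking the reverse complement of TAACTGTCATCG gives CGATGACAGTTA, found at positions 43–54 on the template; the primer anneals here to the top strand with its 3' end pointing upstream.
Product length = (reverse-primer end) − (forward-primer start) + 1 = 54 − 7 + 1 = 48 bp.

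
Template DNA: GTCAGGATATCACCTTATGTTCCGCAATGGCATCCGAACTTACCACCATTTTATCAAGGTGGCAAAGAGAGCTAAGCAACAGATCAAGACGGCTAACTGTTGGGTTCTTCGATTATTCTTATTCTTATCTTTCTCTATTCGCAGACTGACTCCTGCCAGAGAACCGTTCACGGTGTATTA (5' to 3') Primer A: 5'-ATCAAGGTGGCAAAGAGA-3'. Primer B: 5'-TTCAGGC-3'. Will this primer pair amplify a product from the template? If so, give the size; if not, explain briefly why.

No product — primer B has no binding site in the template.

Primer B (TTCAGGC) does not match the top strand, and its reverse complement GCCTGAA does not match either.
With no annealing site for primer B, no amplification occurs.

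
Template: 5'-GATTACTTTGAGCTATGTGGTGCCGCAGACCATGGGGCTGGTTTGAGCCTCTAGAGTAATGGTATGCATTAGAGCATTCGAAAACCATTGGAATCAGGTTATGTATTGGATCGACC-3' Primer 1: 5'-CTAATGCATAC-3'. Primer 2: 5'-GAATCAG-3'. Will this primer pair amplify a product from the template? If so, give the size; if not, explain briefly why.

Primer 1 (CTAATGCATAC) has reverse complement GTATGCATTAG, which matches the top strand at positions 62–72; primer 1 anneals to the top strand there with its 3' end pointing upstream toward position 62.
Primer 2 (GAATCAG) matches the top strand directly at positions 91–97; it anneals to the bottom strand with its 3' end pointing downstream toward position 97.
The 3' ends diverge (primer 1 extends toward position 1, primer 2 toward position 116), so the primers never converge on a shared product.

No product — the primers' 3' ends point away from each other.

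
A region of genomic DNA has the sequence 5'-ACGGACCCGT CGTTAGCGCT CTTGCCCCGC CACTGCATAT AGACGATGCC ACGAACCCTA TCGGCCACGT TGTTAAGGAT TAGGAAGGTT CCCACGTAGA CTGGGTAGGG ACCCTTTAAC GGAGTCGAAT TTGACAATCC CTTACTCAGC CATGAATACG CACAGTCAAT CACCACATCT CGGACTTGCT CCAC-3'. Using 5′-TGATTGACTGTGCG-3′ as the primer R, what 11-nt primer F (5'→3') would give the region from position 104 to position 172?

The reverse primer's reverse complement CGCACAGTCAATCA matches the template at positions 159–172; the product starts at position 104.
The forward primer is identical to the top strand over positions 104–114: GGTAGGGACCC.

5'-GGTAGGGACCC-3'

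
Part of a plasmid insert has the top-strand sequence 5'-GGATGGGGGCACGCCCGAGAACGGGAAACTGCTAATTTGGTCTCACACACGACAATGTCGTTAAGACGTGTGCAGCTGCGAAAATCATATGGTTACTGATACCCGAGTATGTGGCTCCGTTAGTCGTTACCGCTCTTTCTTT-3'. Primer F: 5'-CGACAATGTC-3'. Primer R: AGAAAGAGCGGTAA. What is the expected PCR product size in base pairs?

Forward primer CGACAATGTC is found on the top strand at positions 50–59.
Taking the reverse complement of AGAAAGAGCGGTAA gives TTACCGCTCTTTCT, found at positions 127–140 on the template; the primer anneals here to the top strand with its 3' end pointing upstream.
Product length = (reverse-primer end) − (forward-primer start) + 1 = 140 − 50 + 1 = 91 bp.

91 bp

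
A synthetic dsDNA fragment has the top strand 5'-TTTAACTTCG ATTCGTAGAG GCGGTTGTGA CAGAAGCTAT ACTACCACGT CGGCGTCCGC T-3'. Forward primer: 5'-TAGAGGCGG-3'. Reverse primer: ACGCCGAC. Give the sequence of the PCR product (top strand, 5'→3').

Forward primer TAGAGGCGG is found on the top strand at positions 16–24.
The reverse primer's reverse complement is GTCGGCGT, which matches the template at positions 49–56.
The product is the template from position 16 through 56 (41 bp).

5'-TAGAGGCGGTTGTGACAGAAGCTATACTACCACGTCGGCGT-3'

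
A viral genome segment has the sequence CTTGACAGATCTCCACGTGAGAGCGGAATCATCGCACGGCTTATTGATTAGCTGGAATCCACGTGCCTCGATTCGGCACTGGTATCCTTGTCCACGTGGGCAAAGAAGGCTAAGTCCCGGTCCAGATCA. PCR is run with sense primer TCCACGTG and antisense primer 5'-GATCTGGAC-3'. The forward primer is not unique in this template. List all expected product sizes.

The forward primer TCCACGTG matches the top strand at positions 12–19, 58–65, 91–98.
The reverse primer's reverse complement is GTCCAGATC, matching at positions 120–128.
Each forward site pairs with the reverse site to give a product ending at position 128: sizes 117, 71, 38 bp.

117 bp, 71 bp, 38 bp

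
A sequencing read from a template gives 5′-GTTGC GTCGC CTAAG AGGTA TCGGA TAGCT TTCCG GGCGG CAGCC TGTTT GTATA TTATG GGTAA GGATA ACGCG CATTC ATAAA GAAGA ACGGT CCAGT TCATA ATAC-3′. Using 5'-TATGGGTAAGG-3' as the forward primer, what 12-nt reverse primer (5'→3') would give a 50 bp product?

The forward primer binds at positions 57–67, so a 50 bp product ends at position 57 + 50 − 1 = 106.
The reverse primer anneals to the top strand over positions 95–106, i.e. to TCCAGTTCATAA.
Its sequence written 5'→3' is the reverse complement: TTATGAACTGGA.

5'-TTATGAACTGGA-3'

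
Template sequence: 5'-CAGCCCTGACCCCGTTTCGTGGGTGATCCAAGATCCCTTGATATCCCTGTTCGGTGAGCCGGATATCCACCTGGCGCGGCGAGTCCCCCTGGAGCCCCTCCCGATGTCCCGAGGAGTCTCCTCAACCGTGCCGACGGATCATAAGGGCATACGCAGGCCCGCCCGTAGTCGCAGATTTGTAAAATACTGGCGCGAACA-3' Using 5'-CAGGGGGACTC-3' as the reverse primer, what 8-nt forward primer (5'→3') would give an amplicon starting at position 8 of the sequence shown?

The reverse primer's reverse complement GAGTCCCCCTG matches the template at positions 81–91; the product starts at position 8.
The forward primer is identical to the top strand over positions 8–15: GACCCCGT.

5'-GACCCCGT-3'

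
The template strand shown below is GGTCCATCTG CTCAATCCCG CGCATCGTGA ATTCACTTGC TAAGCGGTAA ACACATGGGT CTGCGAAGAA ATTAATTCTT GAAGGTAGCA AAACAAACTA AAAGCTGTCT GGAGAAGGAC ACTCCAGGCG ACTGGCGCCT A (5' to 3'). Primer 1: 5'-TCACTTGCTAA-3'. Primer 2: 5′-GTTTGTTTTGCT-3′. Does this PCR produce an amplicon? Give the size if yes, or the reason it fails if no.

Primer 1 (TCACTTGCTAA) matches the top strand at positions 33–43; it acts as a forward primer.
Primer 2's reverse complement is AGCAAAACAAAC, matching the top strand at positions 87–98; it acts as a reverse primer.
The 3' ends face each other across positions 33–98, giving a 66 bp product.

Yes — a 66 bp product.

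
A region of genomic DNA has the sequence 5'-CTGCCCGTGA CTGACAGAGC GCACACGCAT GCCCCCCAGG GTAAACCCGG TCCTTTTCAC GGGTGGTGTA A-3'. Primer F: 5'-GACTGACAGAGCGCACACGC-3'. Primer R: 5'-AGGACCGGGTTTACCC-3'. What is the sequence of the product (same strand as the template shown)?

Scanning the template, GACTGACAGAGCGCACACGC occurs at positions 9–28; this primer anneals to the bottom strand there with its 3' end pointing downstream.
Reverse complement of the reverse primer: GGGTAAACCCGGTCCT. This occurs on the top strand at positions 39–54.
The product is the template from position 9 through 54 (46 bp).

5'-GACTGACAGAGCGCACACGCATGCCCCCCAGGGTAAACCCGGTCCT-3'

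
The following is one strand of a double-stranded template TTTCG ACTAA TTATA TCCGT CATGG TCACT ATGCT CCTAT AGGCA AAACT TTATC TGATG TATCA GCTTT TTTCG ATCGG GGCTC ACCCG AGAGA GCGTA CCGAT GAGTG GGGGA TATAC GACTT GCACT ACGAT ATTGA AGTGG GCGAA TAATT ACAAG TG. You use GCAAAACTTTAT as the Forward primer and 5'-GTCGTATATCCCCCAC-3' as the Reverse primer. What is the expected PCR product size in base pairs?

81 bp

Scanning the template, GCAAAACTTTAT occurs at positions 43–54; this primer anneals to the bottom strand there with its 3' end pointing downstream.
Reverse complement of the reverse primer: GTGGGGGATATACGAC. This occurs on the top strand at positions 108–123.
Product length = (reverse-primer end) − (forward-primer start) + 1 = 123 − 43 + 1 = 81 bp.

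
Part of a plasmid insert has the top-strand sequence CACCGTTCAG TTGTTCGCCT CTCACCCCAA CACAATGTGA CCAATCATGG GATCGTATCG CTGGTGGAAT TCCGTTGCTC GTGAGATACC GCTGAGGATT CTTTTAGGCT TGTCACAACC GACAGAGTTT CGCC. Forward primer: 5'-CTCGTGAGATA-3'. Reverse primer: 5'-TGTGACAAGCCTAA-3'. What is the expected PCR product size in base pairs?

40 bp

Scanning the template, CTCGTGAGATA occurs at positions 78–88; this primer anneals to the bottom strand there with its 3' end pointing downstream.
The reverse primer's reverse complement is TTAGGCTTGTCACA, which matches the template at positions 104–117.
The product runs from position 78 to position 117, so its length is 117 − 78 + 1 = 40 bp.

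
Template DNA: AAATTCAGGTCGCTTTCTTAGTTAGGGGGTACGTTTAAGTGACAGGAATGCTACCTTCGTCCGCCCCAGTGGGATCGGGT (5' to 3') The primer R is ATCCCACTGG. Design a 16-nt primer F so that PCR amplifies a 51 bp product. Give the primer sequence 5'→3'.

5'-GGGGGTACGTTTAAGT-3'

The reverse primer's reverse complement CCAGTGGGAT matches the template at positions 66–75, so the product ends at position 75.
A 51 bp product then starts at position 75 − 51 + 1 = 25.
The forward primer is identical to the top strand there: GGGGGTACGTTTAAGT.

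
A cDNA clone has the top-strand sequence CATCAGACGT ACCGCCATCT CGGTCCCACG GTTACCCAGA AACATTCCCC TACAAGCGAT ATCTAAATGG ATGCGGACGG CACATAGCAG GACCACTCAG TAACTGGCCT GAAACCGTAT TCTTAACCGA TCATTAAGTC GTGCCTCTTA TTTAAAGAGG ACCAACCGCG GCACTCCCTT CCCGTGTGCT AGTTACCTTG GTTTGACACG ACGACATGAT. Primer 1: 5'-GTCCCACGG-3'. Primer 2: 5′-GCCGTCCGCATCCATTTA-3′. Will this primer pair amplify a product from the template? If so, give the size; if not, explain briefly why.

Primer 1 (GTCCCACGG) matches the top strand at positions 23–31; it acts as a forward primer.
Primer 2's reverse complement is TAAATGGATGCGGACGGC, matching the top strand at positions 64–81; it acts as a reverse primer.
The 3' ends face each other across positions 23–81, giving a 59 bp product.

Yes — a 59 bp product.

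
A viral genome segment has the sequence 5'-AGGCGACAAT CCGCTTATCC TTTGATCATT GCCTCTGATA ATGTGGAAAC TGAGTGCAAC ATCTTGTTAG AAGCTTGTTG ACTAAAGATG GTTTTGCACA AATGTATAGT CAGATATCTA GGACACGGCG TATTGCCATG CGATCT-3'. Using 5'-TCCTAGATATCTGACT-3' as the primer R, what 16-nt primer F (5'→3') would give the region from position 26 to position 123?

5'-TCATTGCCTCTGATAA-3'

The reverse primer's reverse complement AGTCAGATATCTAGGA matches the template at positions 108–123; the product starts at position 26.
The forward primer is identical to the top strand over positions 26–41: TCATTGCCTCTGATAA.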